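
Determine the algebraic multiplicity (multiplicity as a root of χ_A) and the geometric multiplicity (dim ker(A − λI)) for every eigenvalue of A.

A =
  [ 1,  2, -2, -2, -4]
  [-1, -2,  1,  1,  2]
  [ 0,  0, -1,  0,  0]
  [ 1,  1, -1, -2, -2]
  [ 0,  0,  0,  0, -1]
λ = -1: alg = 5, geom = 4

Step 1 — factor the characteristic polynomial to read off the algebraic multiplicities:
  χ_A(x) = (x + 1)^5

Step 2 — compute geometric multiplicities via the rank-nullity identity g(λ) = n − rank(A − λI):
  rank(A − (-1)·I) = 1, so dim ker(A − (-1)·I) = n − 1 = 4

Summary:
  λ = -1: algebraic multiplicity = 5, geometric multiplicity = 4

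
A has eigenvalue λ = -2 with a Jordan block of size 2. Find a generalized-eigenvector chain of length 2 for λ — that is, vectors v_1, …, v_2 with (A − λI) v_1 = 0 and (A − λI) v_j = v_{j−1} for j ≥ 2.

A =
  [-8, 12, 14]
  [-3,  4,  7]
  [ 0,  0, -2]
A Jordan chain for λ = -2 of length 2:
v_1 = (-6, -3, 0)ᵀ
v_2 = (1, 0, 0)ᵀ

Let N = A − (-2)·I. We want v_2 with N^2 v_2 = 0 but N^1 v_2 ≠ 0; then v_{j-1} := N · v_j for j = 2, …, 2.

Pick v_2 = (1, 0, 0)ᵀ.
Then v_1 = N · v_2 = (-6, -3, 0)ᵀ.

Sanity check: (A − (-2)·I) v_1 = (0, 0, 0)ᵀ = 0. ✓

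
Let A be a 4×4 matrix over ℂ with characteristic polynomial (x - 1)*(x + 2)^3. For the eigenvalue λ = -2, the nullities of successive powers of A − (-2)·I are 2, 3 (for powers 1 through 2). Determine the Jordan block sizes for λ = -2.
Block sizes for λ = -2: [2, 1]

From the dimensions of kernels of powers, the number of Jordan blocks of size at least j is d_j − d_{j−1} where d_j = dim ker(N^j) (with d_0 = 0). Computing the differences gives [2, 1].
The number of blocks of size exactly k is (#blocks of size ≥ k) − (#blocks of size ≥ k + 1), so the partition is: 1 block(s) of size 1, 1 block(s) of size 2.
In nonincreasing order the block sizes are [2, 1].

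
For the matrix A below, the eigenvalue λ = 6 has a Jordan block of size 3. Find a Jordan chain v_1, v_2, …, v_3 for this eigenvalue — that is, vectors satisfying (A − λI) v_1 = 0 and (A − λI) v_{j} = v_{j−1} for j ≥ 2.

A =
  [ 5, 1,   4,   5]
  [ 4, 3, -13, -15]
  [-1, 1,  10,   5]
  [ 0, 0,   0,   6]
A Jordan chain for λ = 6 of length 3:
v_1 = (1, -3, 1, 0)ᵀ
v_2 = (-1, 4, -1, 0)ᵀ
v_3 = (1, 0, 0, 0)ᵀ

Let N = A − (6)·I. We want v_3 with N^3 v_3 = 0 but N^2 v_3 ≠ 0; then v_{j-1} := N · v_j for j = 3, …, 2.

Pick v_3 = (1, 0, 0, 0)ᵀ.
Then v_2 = N · v_3 = (-1, 4, -1, 0)ᵀ.
Then v_1 = N · v_2 = (1, -3, 1, 0)ᵀ.

Sanity check: (A − (6)·I) v_1 = (0, 0, 0, 0)ᵀ = 0. ✓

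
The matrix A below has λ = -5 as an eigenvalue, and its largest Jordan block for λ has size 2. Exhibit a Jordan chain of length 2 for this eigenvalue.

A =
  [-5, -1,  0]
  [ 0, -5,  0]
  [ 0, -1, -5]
A Jordan chain for λ = -5 of length 2:
v_1 = (-1, 0, -1)ᵀ
v_2 = (0, 1, 0)ᵀ

Let N = A − (-5)·I. We want v_2 with N^2 v_2 = 0 but N^1 v_2 ≠ 0; then v_{j-1} := N · v_j for j = 2, …, 2.

Pick v_2 = (0, 1, 0)ᵀ.
Then v_1 = N · v_2 = (-1, 0, -1)ᵀ.

Sanity check: (A − (-5)·I) v_1 = (0, 0, 0)ᵀ = 0. ✓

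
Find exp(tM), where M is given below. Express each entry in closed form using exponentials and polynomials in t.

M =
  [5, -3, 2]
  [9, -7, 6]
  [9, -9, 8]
e^{tM} =
  [3*t*exp(2*t) + exp(2*t), -3*t*exp(2*t), 2*t*exp(2*t)]
  [9*t*exp(2*t), -9*t*exp(2*t) + exp(2*t), 6*t*exp(2*t)]
  [9*t*exp(2*t), -9*t*exp(2*t), 6*t*exp(2*t) + exp(2*t)]

Strategy: write M = P · J · P⁻¹ where J is a Jordan canonical form, so e^{tM} = P · e^{tJ} · P⁻¹, and e^{tJ} can be computed block-by-block.

M has Jordan form
J =
  [2, 1, 0]
  [0, 2, 0]
  [0, 0, 2]
(up to reordering of blocks).

Per-block formulas:
  For a 1×1 block at λ = 2: exp(t · [2]) = [e^(2t)].
  For a 2×2 Jordan block J_2(2): exp(t · J_2(2)) = e^(2t)·(I + t·N), where N is the 2×2 nilpotent shift.

After assembling e^{tJ} and conjugating by P, we get:

e^{tM} =
  [3*t*exp(2*t) + exp(2*t), -3*t*exp(2*t), 2*t*exp(2*t)]
  [9*t*exp(2*t), -9*t*exp(2*t) + exp(2*t), 6*t*exp(2*t)]
  [9*t*exp(2*t), -9*t*exp(2*t), 6*t*exp(2*t) + exp(2*t)]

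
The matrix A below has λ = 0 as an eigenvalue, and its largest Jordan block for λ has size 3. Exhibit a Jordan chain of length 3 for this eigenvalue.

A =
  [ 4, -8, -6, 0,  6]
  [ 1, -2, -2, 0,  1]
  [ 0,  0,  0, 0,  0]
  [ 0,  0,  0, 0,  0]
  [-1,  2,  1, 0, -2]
A Jordan chain for λ = 0 of length 3:
v_1 = (2, 1, 0, 0, 0)ᵀ
v_2 = (4, 1, 0, 0, -1)ᵀ
v_3 = (1, 0, 0, 0, 0)ᵀ

Let N = A − (0)·I. We want v_3 with N^3 v_3 = 0 but N^2 v_3 ≠ 0; then v_{j-1} := N · v_j for j = 3, …, 2.

Pick v_3 = (1, 0, 0, 0, 0)ᵀ.
Then v_2 = N · v_3 = (4, 1, 0, 0, -1)ᵀ.
Then v_1 = N · v_2 = (2, 1, 0, 0, 0)ᵀ.

Sanity check: (A − (0)·I) v_1 = (0, 0, 0, 0, 0)ᵀ = 0. ✓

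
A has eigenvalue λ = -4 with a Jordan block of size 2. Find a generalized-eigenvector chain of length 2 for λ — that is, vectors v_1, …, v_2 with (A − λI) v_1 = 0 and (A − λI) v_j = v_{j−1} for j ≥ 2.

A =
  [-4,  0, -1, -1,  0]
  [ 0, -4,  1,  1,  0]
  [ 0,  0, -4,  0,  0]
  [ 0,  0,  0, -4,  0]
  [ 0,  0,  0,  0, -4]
A Jordan chain for λ = -4 of length 2:
v_1 = (-1, 1, 0, 0, 0)ᵀ
v_2 = (0, 0, 1, 0, 0)ᵀ

Let N = A − (-4)·I. We want v_2 with N^2 v_2 = 0 but N^1 v_2 ≠ 0; then v_{j-1} := N · v_j for j = 2, …, 2.

Pick v_2 = (0, 0, 1, 0, 0)ᵀ.
Then v_1 = N · v_2 = (-1, 1, 0, 0, 0)ᵀ.

Sanity check: (A − (-4)·I) v_1 = (0, 0, 0, 0, 0)ᵀ = 0. ✓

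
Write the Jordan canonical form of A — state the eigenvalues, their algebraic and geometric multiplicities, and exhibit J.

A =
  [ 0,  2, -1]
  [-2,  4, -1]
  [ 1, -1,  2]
J_3(2)

The characteristic polynomial is
  det(x·I − A) = x^3 - 6*x^2 + 12*x - 8 = (x - 2)^3

Eigenvalues and multiplicities (the geometric multiplicity of λ is n − rank(A − λI), which equals the number of Jordan blocks for λ):
  λ = 2: algebraic multiplicity = 3, geometric multiplicity = 1

Determining the block sizes for each eigenvalue:
  λ = 2: one block (gm = 1), so the single block has size am = 3 → block sizes [3]

Assembling the blocks gives a Jordan form
J =
  [2, 1, 0]
  [0, 2, 1]
  [0, 0, 2]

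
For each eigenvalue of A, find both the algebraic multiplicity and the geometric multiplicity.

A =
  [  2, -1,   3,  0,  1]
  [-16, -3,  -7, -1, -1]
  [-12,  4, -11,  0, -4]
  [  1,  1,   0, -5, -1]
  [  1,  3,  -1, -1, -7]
λ = -5: alg = 4, geom = 2; λ = -4: alg = 1, geom = 1

Step 1 — factor the characteristic polynomial to read off the algebraic multiplicities:
  χ_A(x) = (x + 4)*(x + 5)^4

Step 2 — compute geometric multiplicities via the rank-nullity identity g(λ) = n − rank(A − λI):
  rank(A − (-5)·I) = 3, so dim ker(A − (-5)·I) = n − 3 = 2
  rank(A − (-4)·I) = 4, so dim ker(A − (-4)·I) = n − 4 = 1

Summary:
  λ = -5: algebraic multiplicity = 4, geometric multiplicity = 2
  λ = -4: algebraic multiplicity = 1, geometric multiplicity = 1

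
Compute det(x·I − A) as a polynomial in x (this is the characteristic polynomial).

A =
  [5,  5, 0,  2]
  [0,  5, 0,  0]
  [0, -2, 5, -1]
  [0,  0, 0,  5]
x^4 - 20*x^3 + 150*x^2 - 500*x + 625

Expanding det(x·I − A) (e.g. by cofactor expansion or by noting that A is similar to its Jordan form J, which has the same characteristic polynomial as A) gives
  χ_A(x) = x^4 - 20*x^3 + 150*x^2 - 500*x + 625
which factors as (x - 5)^4. The eigenvalues (with algebraic multiplicities) are λ = 5 with multiplicity 4.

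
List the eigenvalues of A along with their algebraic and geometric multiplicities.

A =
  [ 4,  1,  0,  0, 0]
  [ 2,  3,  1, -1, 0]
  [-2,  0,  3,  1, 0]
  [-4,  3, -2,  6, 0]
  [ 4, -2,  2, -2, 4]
λ = 4: alg = 5, geom = 3

Step 1 — factor the characteristic polynomial to read off the algebraic multiplicities:
  χ_A(x) = (x - 4)^5

Step 2 — compute geometric multiplicities via the rank-nullity identity g(λ) = n − rank(A − λI):
  rank(A − (4)·I) = 2, so dim ker(A − (4)·I) = n − 2 = 3

Summary:
  λ = 4: algebraic multiplicity = 5, geometric multiplicity = 3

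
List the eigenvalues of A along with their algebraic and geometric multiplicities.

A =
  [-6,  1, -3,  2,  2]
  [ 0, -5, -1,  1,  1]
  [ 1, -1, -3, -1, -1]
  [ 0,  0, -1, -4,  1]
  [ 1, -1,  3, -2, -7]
λ = -5: alg = 5, geom = 3

Step 1 — factor the characteristic polynomial to read off the algebraic multiplicities:
  χ_A(x) = (x + 5)^5

Step 2 — compute geometric multiplicities via the rank-nullity identity g(λ) = n − rank(A − λI):
  rank(A − (-5)·I) = 2, so dim ker(A − (-5)·I) = n − 2 = 3

Summary:
  λ = -5: algebraic multiplicity = 5, geometric multiplicity = 3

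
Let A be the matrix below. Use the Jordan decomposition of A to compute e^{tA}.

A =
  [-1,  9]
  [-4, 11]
e^{tA} =
  [-6*t*exp(5*t) + exp(5*t), 9*t*exp(5*t)]
  [-4*t*exp(5*t), 6*t*exp(5*t) + exp(5*t)]

Strategy: write A = P · J · P⁻¹ where J is a Jordan canonical form, so e^{tA} = P · e^{tJ} · P⁻¹, and e^{tJ} can be computed block-by-block.

A has Jordan form
J =
  [5, 1]
  [0, 5]
(up to reordering of blocks).

Per-block formulas:
  For a 2×2 Jordan block J_2(5): exp(t · J_2(5)) = e^(5t)·(I + t·N), where N is the 2×2 nilpotent shift.

After assembling e^{tJ} and conjugating by P, we get:

e^{tA} =
  [-6*t*exp(5*t) + exp(5*t), 9*t*exp(5*t)]
  [-4*t*exp(5*t), 6*t*exp(5*t) + exp(5*t)]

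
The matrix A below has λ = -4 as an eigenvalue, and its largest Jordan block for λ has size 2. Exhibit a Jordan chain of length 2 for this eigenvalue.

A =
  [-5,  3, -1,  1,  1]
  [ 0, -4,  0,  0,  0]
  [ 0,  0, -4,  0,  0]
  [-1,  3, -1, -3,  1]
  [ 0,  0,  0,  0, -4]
A Jordan chain for λ = -4 of length 2:
v_1 = (-1, 0, 0, -1, 0)ᵀ
v_2 = (1, 0, 0, 0, 0)ᵀ

Let N = A − (-4)·I. We want v_2 with N^2 v_2 = 0 but N^1 v_2 ≠ 0; then v_{j-1} := N · v_j for j = 2, …, 2.

Pick v_2 = (1, 0, 0, 0, 0)ᵀ.
Then v_1 = N · v_2 = (-1, 0, 0, -1, 0)ᵀ.

Sanity check: (A − (-4)·I) v_1 = (0, 0, 0, 0, 0)ᵀ = 0. ✓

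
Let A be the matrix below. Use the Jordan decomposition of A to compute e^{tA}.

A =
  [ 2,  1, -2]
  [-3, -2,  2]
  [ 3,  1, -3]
e^{tA} =
  [3*t*exp(-t) + exp(-t), t*exp(-t), -2*t*exp(-t)]
  [-3*t*exp(-t), -t*exp(-t) + exp(-t), 2*t*exp(-t)]
  [3*t*exp(-t), t*exp(-t), -2*t*exp(-t) + exp(-t)]

Strategy: write A = P · J · P⁻¹ where J is a Jordan canonical form, so e^{tA} = P · e^{tJ} · P⁻¹, and e^{tJ} can be computed block-by-block.

A has Jordan form
J =
  [-1,  1,  0]
  [ 0, -1,  0]
  [ 0,  0, -1]
(up to reordering of blocks).

Per-block formulas:
  For a 1×1 block at λ = -1: exp(t · [-1]) = [e^(-1t)].
  For a 2×2 Jordan block J_2(-1): exp(t · J_2(-1)) = e^(-1t)·(I + t·N), where N is the 2×2 nilpotent shift.

After assembling e^{tJ} and conjugating by P, we get:

e^{tA} =
  [3*t*exp(-t) + exp(-t), t*exp(-t), -2*t*exp(-t)]
  [-3*t*exp(-t), -t*exp(-t) + exp(-t), 2*t*exp(-t)]
  [3*t*exp(-t), t*exp(-t), -2*t*exp(-t) + exp(-t)]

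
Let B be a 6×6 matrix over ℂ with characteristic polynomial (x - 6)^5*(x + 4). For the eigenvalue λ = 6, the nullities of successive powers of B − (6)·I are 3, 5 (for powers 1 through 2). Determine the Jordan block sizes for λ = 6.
Block sizes for λ = 6: [2, 2, 1]

From the dimensions of kernels of powers, the number of Jordan blocks of size at least j is d_j − d_{j−1} where d_j = dim ker(N^j) (with d_0 = 0). Computing the differences gives [3, 2].
The number of blocks of size exactly k is (#blocks of size ≥ k) − (#blocks of size ≥ k + 1), so the partition is: 1 block(s) of size 1, 2 block(s) of size 2.
In nonincreasing order the block sizes are [2, 2, 1].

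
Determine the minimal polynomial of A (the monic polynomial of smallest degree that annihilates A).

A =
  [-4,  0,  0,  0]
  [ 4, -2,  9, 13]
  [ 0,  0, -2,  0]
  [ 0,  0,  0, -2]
x^3 + 8*x^2 + 20*x + 16

The characteristic polynomial is χ_A(x) = (x + 2)^3*(x + 4), so the eigenvalues are known. The minimal polynomial is
  m_A(x) = Π_λ (x − λ)^{k_λ}
where k_λ is the size of the *largest* Jordan block for λ (equivalently, the smallest k with (A − λI)^k v = 0 for every generalised eigenvector v of λ).

  λ = -4: largest Jordan block has size 1, contributing (x + 4)
  λ = -2: largest Jordan block has size 2, contributing (x + 2)^2

So m_A(x) = (x + 2)^2*(x + 4) = x^3 + 8*x^2 + 20*x + 16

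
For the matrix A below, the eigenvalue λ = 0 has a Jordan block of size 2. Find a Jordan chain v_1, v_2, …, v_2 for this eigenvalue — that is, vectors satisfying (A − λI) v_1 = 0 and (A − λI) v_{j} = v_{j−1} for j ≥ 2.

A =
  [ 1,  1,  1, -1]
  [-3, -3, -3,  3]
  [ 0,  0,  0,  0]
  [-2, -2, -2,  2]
A Jordan chain for λ = 0 of length 2:
v_1 = (1, -3, 0, -2)ᵀ
v_2 = (1, 0, 0, 0)ᵀ

Let N = A − (0)·I. We want v_2 with N^2 v_2 = 0 but N^1 v_2 ≠ 0; then v_{j-1} := N · v_j for j = 2, …, 2.

Pick v_2 = (1, 0, 0, 0)ᵀ.
Then v_1 = N · v_2 = (1, -3, 0, -2)ᵀ.

Sanity check: (A − (0)·I) v_1 = (0, 0, 0, 0)ᵀ = 0. ✓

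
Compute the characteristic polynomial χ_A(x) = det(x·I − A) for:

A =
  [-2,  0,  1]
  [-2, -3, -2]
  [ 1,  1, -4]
x^3 + 9*x^2 + 27*x + 27

Expanding det(x·I − A) (e.g. by cofactor expansion or by noting that A is similar to its Jordan form J, which has the same characteristic polynomial as A) gives
  χ_A(x) = x^3 + 9*x^2 + 27*x + 27
which factors as (x + 3)^3. The eigenvalues (with algebraic multiplicities) are λ = -3 with multiplicity 3.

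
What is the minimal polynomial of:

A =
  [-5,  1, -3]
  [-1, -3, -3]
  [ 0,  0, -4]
x^2 + 8*x + 16

The characteristic polynomial is χ_A(x) = (x + 4)^3, so the eigenvalues are known. The minimal polynomial is
  m_A(x) = Π_λ (x − λ)^{k_λ}
where k_λ is the size of the *largest* Jordan block for λ (equivalently, the smallest k with (A − λI)^k v = 0 for every generalised eigenvector v of λ).

  λ = -4: largest Jordan block has size 2, contributing (x + 4)^2

So m_A(x) = (x + 4)^2 = x^2 + 8*x + 16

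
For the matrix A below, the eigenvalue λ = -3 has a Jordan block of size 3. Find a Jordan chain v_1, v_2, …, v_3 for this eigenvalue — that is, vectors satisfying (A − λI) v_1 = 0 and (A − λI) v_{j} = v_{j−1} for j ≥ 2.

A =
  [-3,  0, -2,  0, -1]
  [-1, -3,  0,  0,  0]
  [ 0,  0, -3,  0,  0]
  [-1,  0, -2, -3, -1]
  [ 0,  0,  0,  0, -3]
A Jordan chain for λ = -3 of length 3:
v_1 = (0, 2, 0, 2, 0)ᵀ
v_2 = (-2, 0, 0, -2, 0)ᵀ
v_3 = (0, 0, 1, 0, 0)ᵀ

Let N = A − (-3)·I. We want v_3 with N^3 v_3 = 0 but N^2 v_3 ≠ 0; then v_{j-1} := N · v_j for j = 3, …, 2.

Pick v_3 = (0, 0, 1, 0, 0)ᵀ.
Then v_2 = N · v_3 = (-2, 0, 0, -2, 0)ᵀ.
Then v_1 = N · v_2 = (0, 2, 0, 2, 0)ᵀ.

Sanity check: (A − (-3)·I) v_1 = (0, 0, 0, 0, 0)ᵀ = 0. ✓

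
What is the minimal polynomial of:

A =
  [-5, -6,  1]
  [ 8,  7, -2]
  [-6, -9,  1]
x^3 - 3*x^2 + 3*x - 1

The characteristic polynomial is χ_A(x) = (x - 1)^3, so the eigenvalues are known. The minimal polynomial is
  m_A(x) = Π_λ (x − λ)^{k_λ}
where k_λ is the size of the *largest* Jordan block for λ (equivalently, the smallest k with (A − λI)^k v = 0 for every generalised eigenvector v of λ).

  λ = 1: largest Jordan block has size 3, contributing (x − 1)^3

So m_A(x) = (x - 1)^3 = x^3 - 3*x^2 + 3*x - 1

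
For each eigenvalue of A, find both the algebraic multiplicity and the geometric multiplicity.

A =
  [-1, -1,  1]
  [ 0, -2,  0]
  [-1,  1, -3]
λ = -2: alg = 3, geom = 2

Step 1 — factor the characteristic polynomial to read off the algebraic multiplicities:
  χ_A(x) = (x + 2)^3

Step 2 — compute geometric multiplicities via the rank-nullity identity g(λ) = n − rank(A − λI):
  rank(A − (-2)·I) = 1, so dim ker(A − (-2)·I) = n − 1 = 2

Summary:
  λ = -2: algebraic multiplicity = 3, geometric multiplicity = 2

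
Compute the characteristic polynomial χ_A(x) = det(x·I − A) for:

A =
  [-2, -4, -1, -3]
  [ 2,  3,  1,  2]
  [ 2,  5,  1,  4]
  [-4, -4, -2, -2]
x^4

Expanding det(x·I − A) (e.g. by cofactor expansion or by noting that A is similar to its Jordan form J, which has the same characteristic polynomial as A) gives
  χ_A(x) = x^4
which factors as x^4. The eigenvalues (with algebraic multiplicities) are λ = 0 with multiplicity 4.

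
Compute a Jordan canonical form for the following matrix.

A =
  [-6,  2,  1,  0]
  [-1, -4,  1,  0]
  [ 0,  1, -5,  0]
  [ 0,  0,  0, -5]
J_3(-5) ⊕ J_1(-5)

The characteristic polynomial is
  det(x·I − A) = x^4 + 20*x^3 + 150*x^2 + 500*x + 625 = (x + 5)^4

Eigenvalues and multiplicities (the geometric multiplicity of λ is n − rank(A − λI), which equals the number of Jordan blocks for λ):
  λ = -5: algebraic multiplicity = 4, geometric multiplicity = 2

Determining the block sizes for each eigenvalue:
  λ = -5: with am = 4 and gm = 2, the partition is not yet determined (e.g. several partitions of 4 into 2 parts exist). Let N = A − (-5)·I. Computing rank(N^1) = 2, rank(N^2) = 1, rank(N^3) = 0; the number of blocks of size ≥ j is rank(N^{j−1}) − rank(N^j), giving [2, 1, 1]. So we have 1 block(s) of size 3, 1 block(s) of size 1 → block sizes [3, 1]

Assembling the blocks gives a Jordan form
J =
  [-5,  1,  0,  0]
  [ 0, -5,  1,  0]
  [ 0,  0, -5,  0]
  [ 0,  0,  0, -5]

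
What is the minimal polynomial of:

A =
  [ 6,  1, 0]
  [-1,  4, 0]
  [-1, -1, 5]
x^2 - 10*x + 25

The characteristic polynomial is χ_A(x) = (x - 5)^3, so the eigenvalues are known. The minimal polynomial is
  m_A(x) = Π_λ (x − λ)^{k_λ}
where k_λ is the size of the *largest* Jordan block for λ (equivalently, the smallest k with (A − λI)^k v = 0 for every generalised eigenvector v of λ).

  λ = 5: largest Jordan block has size 2, contributing (x − 5)^2

So m_A(x) = (x - 5)^2 = x^2 - 10*x + 25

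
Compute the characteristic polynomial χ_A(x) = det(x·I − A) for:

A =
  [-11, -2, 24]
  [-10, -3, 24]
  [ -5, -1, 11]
x^3 + 3*x^2 + 3*x + 1

Expanding det(x·I − A) (e.g. by cofactor expansion or by noting that A is similar to its Jordan form J, which has the same characteristic polynomial as A) gives
  χ_A(x) = x^3 + 3*x^2 + 3*x + 1
which factors as (x + 1)^3. The eigenvalues (with algebraic multiplicities) are λ = -1 with multiplicity 3.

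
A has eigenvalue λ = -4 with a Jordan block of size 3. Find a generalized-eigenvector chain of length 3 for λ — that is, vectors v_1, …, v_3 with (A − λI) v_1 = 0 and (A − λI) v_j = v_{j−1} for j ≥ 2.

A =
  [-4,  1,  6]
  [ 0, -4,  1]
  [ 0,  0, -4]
A Jordan chain for λ = -4 of length 3:
v_1 = (1, 0, 0)ᵀ
v_2 = (6, 1, 0)ᵀ
v_3 = (0, 0, 1)ᵀ

Let N = A − (-4)·I. We want v_3 with N^3 v_3 = 0 but N^2 v_3 ≠ 0; then v_{j-1} := N · v_j for j = 3, …, 2.

Pick v_3 = (0, 0, 1)ᵀ.
Then v_2 = N · v_3 = (6, 1, 0)ᵀ.
Then v_1 = N · v_2 = (1, 0, 0)ᵀ.

Sanity check: (A − (-4)·I) v_1 = (0, 0, 0)ᵀ = 0. ✓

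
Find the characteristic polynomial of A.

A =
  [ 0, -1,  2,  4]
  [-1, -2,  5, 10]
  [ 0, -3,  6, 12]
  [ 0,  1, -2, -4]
x^4

Expanding det(x·I − A) (e.g. by cofactor expansion or by noting that A is similar to its Jordan form J, which has the same characteristic polynomial as A) gives
  χ_A(x) = x^4
which factors as x^4. The eigenvalues (with algebraic multiplicities) are λ = 0 with multiplicity 4.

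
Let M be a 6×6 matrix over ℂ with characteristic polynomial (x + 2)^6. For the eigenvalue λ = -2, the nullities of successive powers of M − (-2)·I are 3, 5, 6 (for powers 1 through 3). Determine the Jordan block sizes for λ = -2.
Block sizes for λ = -2: [3, 2, 1]

From the dimensions of kernels of powers, the number of Jordan blocks of size at least j is d_j − d_{j−1} where d_j = dim ker(N^j) (with d_0 = 0). Computing the differences gives [3, 2, 1].
The number of blocks of size exactly k is (#blocks of size ≥ k) − (#blocks of size ≥ k + 1), so the partition is: 1 block(s) of size 1, 1 block(s) of size 2, 1 block(s) of size 3.
In nonincreasing order the block sizes are [3, 2, 1].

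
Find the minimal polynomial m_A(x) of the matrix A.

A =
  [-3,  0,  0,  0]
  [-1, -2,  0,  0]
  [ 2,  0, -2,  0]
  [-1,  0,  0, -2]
x^2 + 5*x + 6

The characteristic polynomial is χ_A(x) = (x + 2)^3*(x + 3), so the eigenvalues are known. The minimal polynomial is
  m_A(x) = Π_λ (x − λ)^{k_λ}
where k_λ is the size of the *largest* Jordan block for λ (equivalently, the smallest k with (A − λI)^k v = 0 for every generalised eigenvector v of λ).

  λ = -3: largest Jordan block has size 1, contributing (x + 3)
  λ = -2: largest Jordan block has size 1, contributing (x + 2)

So m_A(x) = (x + 2)*(x + 3) = x^2 + 5*x + 6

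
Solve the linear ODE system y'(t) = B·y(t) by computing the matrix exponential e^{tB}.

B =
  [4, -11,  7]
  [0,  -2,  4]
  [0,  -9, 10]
e^{tB} =
  [exp(4*t), 3*t^2*exp(4*t)/2 - 11*t*exp(4*t), -t^2*exp(4*t) + 7*t*exp(4*t)]
  [0, -6*t*exp(4*t) + exp(4*t), 4*t*exp(4*t)]
  [0, -9*t*exp(4*t), 6*t*exp(4*t) + exp(4*t)]

Strategy: write B = P · J · P⁻¹ where J is a Jordan canonical form, so e^{tB} = P · e^{tJ} · P⁻¹, and e^{tJ} can be computed block-by-block.

B has Jordan form
J =
  [4, 1, 0]
  [0, 4, 1]
  [0, 0, 4]
(up to reordering of blocks).

Per-block formulas:
  For a 3×3 Jordan block J_3(4): exp(t · J_3(4)) = e^(4t)·(I + t·N + (t^2/2)·N^2), where N is the 3×3 nilpotent shift.

After assembling e^{tJ} and conjugating by P, we get:

e^{tB} =
  [exp(4*t), 3*t^2*exp(4*t)/2 - 11*t*exp(4*t), -t^2*exp(4*t) + 7*t*exp(4*t)]
  [0, -6*t*exp(4*t) + exp(4*t), 4*t*exp(4*t)]
  [0, -9*t*exp(4*t), 6*t*exp(4*t) + exp(4*t)]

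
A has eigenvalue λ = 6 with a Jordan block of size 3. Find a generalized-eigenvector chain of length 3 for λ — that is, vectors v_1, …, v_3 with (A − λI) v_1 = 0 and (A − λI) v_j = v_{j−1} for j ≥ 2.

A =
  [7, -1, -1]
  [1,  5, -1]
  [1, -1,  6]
A Jordan chain for λ = 6 of length 3:
v_1 = (-1, -1, 0)ᵀ
v_2 = (1, 1, 1)ᵀ
v_3 = (1, 0, 0)ᵀ

Let N = A − (6)·I. We want v_3 with N^3 v_3 = 0 but N^2 v_3 ≠ 0; then v_{j-1} := N · v_j for j = 3, …, 2.

Pick v_3 = (1, 0, 0)ᵀ.
Then v_2 = N · v_3 = (1, 1, 1)ᵀ.
Then v_1 = N · v_2 = (-1, -1, 0)ᵀ.

Sanity check: (A − (6)·I) v_1 = (0, 0, 0)ᵀ = 0. ✓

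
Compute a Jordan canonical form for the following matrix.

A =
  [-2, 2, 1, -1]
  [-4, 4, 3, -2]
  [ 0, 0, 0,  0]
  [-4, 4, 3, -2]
J_3(0) ⊕ J_1(0)

The characteristic polynomial is
  det(x·I − A) = x^4

Eigenvalues and multiplicities (the geometric multiplicity of λ is n − rank(A − λI), which equals the number of Jordan blocks for λ):
  λ = 0: algebraic multiplicity = 4, geometric multiplicity = 2

Determining the block sizes for each eigenvalue:
  λ = 0: with am = 4 and gm = 2, the partition is not yet determined (e.g. several partitions of 4 into 2 parts exist). Let N = A − (0)·I. Computing rank(N^1) = 2, rank(N^2) = 1, rank(N^3) = 0; the number of blocks of size ≥ j is rank(N^{j−1}) − rank(N^j), giving [2, 1, 1]. So we have 1 block(s) of size 3, 1 block(s) of size 1 → block sizes [3, 1]

Assembling the blocks gives a Jordan form
J =
  [0, 1, 0, 0]
  [0, 0, 1, 0]
  [0, 0, 0, 0]
  [0, 0, 0, 0]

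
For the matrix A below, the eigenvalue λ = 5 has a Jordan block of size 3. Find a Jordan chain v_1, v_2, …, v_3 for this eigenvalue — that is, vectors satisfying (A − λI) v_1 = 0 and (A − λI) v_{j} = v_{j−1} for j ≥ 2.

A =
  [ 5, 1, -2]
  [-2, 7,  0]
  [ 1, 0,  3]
A Jordan chain for λ = 5 of length 3:
v_1 = (-4, -4, -2)ᵀ
v_2 = (0, -2, 1)ᵀ
v_3 = (1, 0, 0)ᵀ

Let N = A − (5)·I. We want v_3 with N^3 v_3 = 0 but N^2 v_3 ≠ 0; then v_{j-1} := N · v_j for j = 3, …, 2.

Pick v_3 = (1, 0, 0)ᵀ.
Then v_2 = N · v_3 = (0, -2, 1)ᵀ.
Then v_1 = N · v_2 = (-4, -4, -2)ᵀ.

Sanity check: (A − (5)·I) v_1 = (0, 0, 0)ᵀ = 0. ✓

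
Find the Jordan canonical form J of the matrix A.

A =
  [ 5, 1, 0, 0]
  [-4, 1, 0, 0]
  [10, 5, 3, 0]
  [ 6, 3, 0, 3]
J_2(3) ⊕ J_1(3) ⊕ J_1(3)

The characteristic polynomial is
  det(x·I − A) = x^4 - 12*x^3 + 54*x^2 - 108*x + 81 = (x - 3)^4

Eigenvalues and multiplicities (the geometric multiplicity of λ is n − rank(A − λI), which equals the number of Jordan blocks for λ):
  λ = 3: algebraic multiplicity = 4, geometric multiplicity = 3

Determining the block sizes for each eigenvalue:
  λ = 3: 3 blocks summing to 4 forces exactly one block of size 2 and the rest size 1 → block sizes [2, 1, 1]

Assembling the blocks gives a Jordan form
J =
  [3, 1, 0, 0]
  [0, 3, 0, 0]
  [0, 0, 3, 0]
  [0, 0, 0, 3]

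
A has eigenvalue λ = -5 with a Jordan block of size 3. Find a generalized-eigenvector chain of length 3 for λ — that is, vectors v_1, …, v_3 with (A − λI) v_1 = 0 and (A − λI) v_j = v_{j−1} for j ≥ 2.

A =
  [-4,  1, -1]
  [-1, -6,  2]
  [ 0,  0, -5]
A Jordan chain for λ = -5 of length 3:
v_1 = (1, -1, 0)ᵀ
v_2 = (-1, 2, 0)ᵀ
v_3 = (0, 0, 1)ᵀ

Let N = A − (-5)·I. We want v_3 with N^3 v_3 = 0 but N^2 v_3 ≠ 0; then v_{j-1} := N · v_j for j = 3, …, 2.

Pick v_3 = (0, 0, 1)ᵀ.
Then v_2 = N · v_3 = (-1, 2, 0)ᵀ.
Then v_1 = N · v_2 = (1, -1, 0)ᵀ.

Sanity check: (A − (-5)·I) v_1 = (0, 0, 0)ᵀ = 0. ✓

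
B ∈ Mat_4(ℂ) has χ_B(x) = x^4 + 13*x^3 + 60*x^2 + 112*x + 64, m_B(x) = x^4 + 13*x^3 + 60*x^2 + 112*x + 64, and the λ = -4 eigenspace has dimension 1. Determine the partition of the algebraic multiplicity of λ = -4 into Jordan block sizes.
Block sizes for λ = -4: [3]

Step 1 — from the characteristic polynomial, algebraic multiplicity of λ = -4 is 3. From dim ker(B − (-4)·I) = 1, there are exactly 1 Jordan blocks for λ = -4.
Step 2 — from the minimal polynomial, the factor (x + 4)^3 tells us the largest block for λ = -4 has size 3.
Step 3 — with total size 3, 1 blocks, and largest block 3, the block sizes (in nonincreasing order) are [3].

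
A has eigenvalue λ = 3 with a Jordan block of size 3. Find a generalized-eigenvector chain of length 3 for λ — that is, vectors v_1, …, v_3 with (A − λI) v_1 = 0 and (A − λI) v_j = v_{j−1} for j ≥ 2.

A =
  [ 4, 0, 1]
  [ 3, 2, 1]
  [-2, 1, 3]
A Jordan chain for λ = 3 of length 3:
v_1 = (-1, -2, 1)ᵀ
v_2 = (1, 3, -2)ᵀ
v_3 = (1, 0, 0)ᵀ

Let N = A − (3)·I. We want v_3 with N^3 v_3 = 0 but N^2 v_3 ≠ 0; then v_{j-1} := N · v_j for j = 3, …, 2.

Pick v_3 = (1, 0, 0)ᵀ.
Then v_2 = N · v_3 = (1, 3, -2)ᵀ.
Then v_1 = N · v_2 = (-1, -2, 1)ᵀ.

Sanity check: (A − (3)·I) v_1 = (0, 0, 0)ᵀ = 0. ✓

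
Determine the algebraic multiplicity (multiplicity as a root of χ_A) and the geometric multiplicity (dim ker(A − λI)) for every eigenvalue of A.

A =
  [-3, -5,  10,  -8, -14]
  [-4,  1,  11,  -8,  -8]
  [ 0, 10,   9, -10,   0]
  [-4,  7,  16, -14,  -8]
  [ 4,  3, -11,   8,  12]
λ = -1: alg = 3, geom = 1; λ = 4: alg = 2, geom = 2

Step 1 — factor the characteristic polynomial to read off the algebraic multiplicities:
  χ_A(x) = (x - 4)^2*(x + 1)^3

Step 2 — compute geometric multiplicities via the rank-nullity identity g(λ) = n − rank(A − λI):
  rank(A − (-1)·I) = 4, so dim ker(A − (-1)·I) = n − 4 = 1
  rank(A − (4)·I) = 3, so dim ker(A − (4)·I) = n − 3 = 2

Summary:
  λ = -1: algebraic multiplicity = 3, geometric multiplicity = 1
  λ = 4: algebraic multiplicity = 2, geometric multiplicity = 2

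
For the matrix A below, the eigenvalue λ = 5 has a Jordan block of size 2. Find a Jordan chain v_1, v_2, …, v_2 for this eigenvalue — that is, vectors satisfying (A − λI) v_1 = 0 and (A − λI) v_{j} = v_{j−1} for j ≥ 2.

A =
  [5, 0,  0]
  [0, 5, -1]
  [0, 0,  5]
A Jordan chain for λ = 5 of length 2:
v_1 = (0, -1, 0)ᵀ
v_2 = (0, 0, 1)ᵀ

Let N = A − (5)·I. We want v_2 with N^2 v_2 = 0 but N^1 v_2 ≠ 0; then v_{j-1} := N · v_j for j = 2, …, 2.

Pick v_2 = (0, 0, 1)ᵀ.
Then v_1 = N · v_2 = (0, -1, 0)ᵀ.

Sanity check: (A − (5)·I) v_1 = (0, 0, 0)ᵀ = 0. ✓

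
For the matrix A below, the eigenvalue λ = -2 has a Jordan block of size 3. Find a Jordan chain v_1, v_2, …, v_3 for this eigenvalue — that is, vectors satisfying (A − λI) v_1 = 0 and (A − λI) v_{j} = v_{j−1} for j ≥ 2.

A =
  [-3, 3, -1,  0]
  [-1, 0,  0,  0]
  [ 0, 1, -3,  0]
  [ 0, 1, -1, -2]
A Jordan chain for λ = -2 of length 3:
v_1 = (-2, -1, -1, -1)ᵀ
v_2 = (-1, -1, 0, 0)ᵀ
v_3 = (1, 0, 0, 0)ᵀ

Let N = A − (-2)·I. We want v_3 with N^3 v_3 = 0 but N^2 v_3 ≠ 0; then v_{j-1} := N · v_j for j = 3, …, 2.

Pick v_3 = (1, 0, 0, 0)ᵀ.
Then v_2 = N · v_3 = (-1, -1, 0, 0)ᵀ.
Then v_1 = N · v_2 = (-2, -1, -1, -1)ᵀ.

Sanity check: (A − (-2)·I) v_1 = (0, 0, 0, 0)ᵀ = 0. ✓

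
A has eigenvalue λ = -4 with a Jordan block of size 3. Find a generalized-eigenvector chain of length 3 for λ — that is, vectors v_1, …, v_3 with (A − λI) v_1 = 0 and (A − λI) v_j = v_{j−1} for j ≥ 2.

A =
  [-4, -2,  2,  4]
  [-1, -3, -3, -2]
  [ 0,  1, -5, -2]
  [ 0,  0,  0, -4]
A Jordan chain for λ = -4 of length 3:
v_1 = (2, -1, -1, 0)ᵀ
v_2 = (0, -1, 0, 0)ᵀ
v_3 = (1, 0, 0, 0)ᵀ

Let N = A − (-4)·I. We want v_3 with N^3 v_3 = 0 but N^2 v_3 ≠ 0; then v_{j-1} := N · v_j for j = 3, …, 2.

Pick v_3 = (1, 0, 0, 0)ᵀ.
Then v_2 = N · v_3 = (0, -1, 0, 0)ᵀ.
Then v_1 = N · v_2 = (2, -1, -1, 0)ᵀ.

Sanity check: (A − (-4)·I) v_1 = (0, 0, 0, 0)ᵀ = 0. ✓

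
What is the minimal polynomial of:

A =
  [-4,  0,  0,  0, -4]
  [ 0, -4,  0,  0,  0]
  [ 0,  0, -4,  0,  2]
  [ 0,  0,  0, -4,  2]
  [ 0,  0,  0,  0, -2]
x^2 + 6*x + 8

The characteristic polynomial is χ_A(x) = (x + 2)*(x + 4)^4, so the eigenvalues are known. The minimal polynomial is
  m_A(x) = Π_λ (x − λ)^{k_λ}
where k_λ is the size of the *largest* Jordan block for λ (equivalently, the smallest k with (A − λI)^k v = 0 for every generalised eigenvector v of λ).

  λ = -4: largest Jordan block has size 1, contributing (x + 4)
  λ = -2: largest Jordan block has size 1, contributing (x + 2)

So m_A(x) = (x + 2)*(x + 4) = x^2 + 6*x + 8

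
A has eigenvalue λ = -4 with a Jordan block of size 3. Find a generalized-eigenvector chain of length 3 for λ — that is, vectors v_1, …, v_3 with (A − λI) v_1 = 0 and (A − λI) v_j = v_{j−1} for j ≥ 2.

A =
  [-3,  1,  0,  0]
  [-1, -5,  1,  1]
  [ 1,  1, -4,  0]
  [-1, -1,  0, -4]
A Jordan chain for λ = -4 of length 3:
v_1 = (1, -1, 1, -1)ᵀ
v_2 = (0, 1, 0, 0)ᵀ
v_3 = (0, 0, 1, 0)ᵀ

Let N = A − (-4)·I. We want v_3 with N^3 v_3 = 0 but N^2 v_3 ≠ 0; then v_{j-1} := N · v_j for j = 3, …, 2.

Pick v_3 = (0, 0, 1, 0)ᵀ.
Then v_2 = N · v_3 = (0, 1, 0, 0)ᵀ.
Then v_1 = N · v_2 = (1, -1, 1, -1)ᵀ.

Sanity check: (A − (-4)·I) v_1 = (0, 0, 0, 0)ᵀ = 0. ✓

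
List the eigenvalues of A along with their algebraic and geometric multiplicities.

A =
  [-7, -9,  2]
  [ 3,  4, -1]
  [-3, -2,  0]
λ = -1: alg = 3, geom = 1

Step 1 — factor the characteristic polynomial to read off the algebraic multiplicities:
  χ_A(x) = (x + 1)^3

Step 2 — compute geometric multiplicities via the rank-nullity identity g(λ) = n − rank(A − λI):
  rank(A − (-1)·I) = 2, so dim ker(A − (-1)·I) = n − 2 = 1

Summary:
  λ = -1: algebraic multiplicity = 3, geometric multiplicity = 1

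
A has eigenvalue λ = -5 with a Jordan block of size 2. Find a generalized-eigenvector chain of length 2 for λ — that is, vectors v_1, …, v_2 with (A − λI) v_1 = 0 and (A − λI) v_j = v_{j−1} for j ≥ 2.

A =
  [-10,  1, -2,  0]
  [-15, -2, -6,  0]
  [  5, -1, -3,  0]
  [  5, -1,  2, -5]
A Jordan chain for λ = -5 of length 2:
v_1 = (-5, -15, 5, 5)ᵀ
v_2 = (1, 0, 0, 0)ᵀ

Let N = A − (-5)·I. We want v_2 with N^2 v_2 = 0 but N^1 v_2 ≠ 0; then v_{j-1} := N · v_j for j = 2, …, 2.

Pick v_2 = (1, 0, 0, 0)ᵀ.
Then v_1 = N · v_2 = (-5, -15, 5, 5)ᵀ.

Sanity check: (A − (-5)·I) v_1 = (0, 0, 0, 0)ᵀ = 0. ✓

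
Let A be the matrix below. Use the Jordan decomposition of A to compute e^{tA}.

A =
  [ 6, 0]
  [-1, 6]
e^{tA} =
  [exp(6*t), 0]
  [-t*exp(6*t), exp(6*t)]

Strategy: write A = P · J · P⁻¹ where J is a Jordan canonical form, so e^{tA} = P · e^{tJ} · P⁻¹, and e^{tJ} can be computed block-by-block.

A has Jordan form
J =
  [6, 1]
  [0, 6]
(up to reordering of blocks).

Per-block formulas:
  For a 2×2 Jordan block J_2(6): exp(t · J_2(6)) = e^(6t)·(I + t·N), where N is the 2×2 nilpotent shift.

After assembling e^{tJ} and conjugating by P, we get:

e^{tA} =
  [exp(6*t), 0]
  [-t*exp(6*t), exp(6*t)]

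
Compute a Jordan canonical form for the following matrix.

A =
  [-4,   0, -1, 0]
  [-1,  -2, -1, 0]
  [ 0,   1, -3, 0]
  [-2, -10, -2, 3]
J_3(-3) ⊕ J_1(3)

The characteristic polynomial is
  det(x·I − A) = x^4 + 6*x^3 - 54*x - 81 = (x - 3)*(x + 3)^3

Eigenvalues and multiplicities (the geometric multiplicity of λ is n − rank(A − λI), which equals the number of Jordan blocks for λ):
  λ = -3: algebraic multiplicity = 3, geometric multiplicity = 1
  λ = 3: algebraic multiplicity = 1, geometric multiplicity = 1

Determining the block sizes for each eigenvalue:
  λ = -3: one block (gm = 1), so the single block has size am = 3 → block sizes [3]
  λ = 3: one block (gm = 1), so the single block has size am = 1 → block sizes [1]

Assembling the blocks gives a Jordan form
J =
  [-3,  1,  0, 0]
  [ 0, -3,  1, 0]
  [ 0,  0, -3, 0]
  [ 0,  0,  0, 3]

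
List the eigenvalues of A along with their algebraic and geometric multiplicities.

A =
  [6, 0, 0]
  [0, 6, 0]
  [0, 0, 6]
λ = 6: alg = 3, geom = 3

Step 1 — factor the characteristic polynomial to read off the algebraic multiplicities:
  χ_A(x) = (x - 6)^3

Step 2 — compute geometric multiplicities via the rank-nullity identity g(λ) = n − rank(A − λI):
  rank(A − (6)·I) = 0, so dim ker(A − (6)·I) = n − 0 = 3

Summary:
  λ = 6: algebraic multiplicity = 3, geometric multiplicity = 3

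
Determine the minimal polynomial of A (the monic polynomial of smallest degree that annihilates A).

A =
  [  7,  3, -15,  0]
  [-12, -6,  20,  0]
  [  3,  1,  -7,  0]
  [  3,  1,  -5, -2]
x^2 + 4*x + 4

The characteristic polynomial is χ_A(x) = (x + 2)^4, so the eigenvalues are known. The minimal polynomial is
  m_A(x) = Π_λ (x − λ)^{k_λ}
where k_λ is the size of the *largest* Jordan block for λ (equivalently, the smallest k with (A − λI)^k v = 0 for every generalised eigenvector v of λ).

  λ = -2: largest Jordan block has size 2, contributing (x + 2)^2

So m_A(x) = (x + 2)^2 = x^2 + 4*x + 4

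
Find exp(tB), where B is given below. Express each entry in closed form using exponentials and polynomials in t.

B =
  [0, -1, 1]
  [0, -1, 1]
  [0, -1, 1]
e^{tB} =
  [1, -t, t]
  [0, 1 - t, t]
  [0, -t, t + 1]

Strategy: write B = P · J · P⁻¹ where J is a Jordan canonical form, so e^{tB} = P · e^{tJ} · P⁻¹, and e^{tJ} can be computed block-by-block.

B has Jordan form
J =
  [0, 1, 0]
  [0, 0, 0]
  [0, 0, 0]
(up to reordering of blocks).

Per-block formulas:
  For a 1×1 block at λ = 0: exp(t · [0]) = [e^(0t)].
  For a 2×2 Jordan block J_2(0): exp(t · J_2(0)) = e^(0t)·(I + t·N), where N is the 2×2 nilpotent shift.

After assembling e^{tJ} and conjugating by P, we get:

e^{tB} =
  [1, -t, t]
  [0, 1 - t, t]
  [0, -t, t + 1]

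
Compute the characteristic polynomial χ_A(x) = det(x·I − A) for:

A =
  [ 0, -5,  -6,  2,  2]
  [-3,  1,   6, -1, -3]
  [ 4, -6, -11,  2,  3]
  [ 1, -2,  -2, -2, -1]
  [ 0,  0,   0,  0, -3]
x^5 + 15*x^4 + 90*x^3 + 270*x^2 + 405*x + 243

Expanding det(x·I − A) (e.g. by cofactor expansion or by noting that A is similar to its Jordan form J, which has the same characteristic polynomial as A) gives
  χ_A(x) = x^5 + 15*x^4 + 90*x^3 + 270*x^2 + 405*x + 243
which factors as (x + 3)^5. The eigenvalues (with algebraic multiplicities) are λ = -3 with multiplicity 5.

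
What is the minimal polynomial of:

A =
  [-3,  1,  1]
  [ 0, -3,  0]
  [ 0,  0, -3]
x^2 + 6*x + 9

The characteristic polynomial is χ_A(x) = (x + 3)^3, so the eigenvalues are known. The minimal polynomial is
  m_A(x) = Π_λ (x − λ)^{k_λ}
where k_λ is the size of the *largest* Jordan block for λ (equivalently, the smallest k with (A − λI)^k v = 0 for every generalised eigenvector v of λ).

  λ = -3: largest Jordan block has size 2, contributing (x + 3)^2

So m_A(x) = (x + 3)^2 = x^2 + 6*x + 9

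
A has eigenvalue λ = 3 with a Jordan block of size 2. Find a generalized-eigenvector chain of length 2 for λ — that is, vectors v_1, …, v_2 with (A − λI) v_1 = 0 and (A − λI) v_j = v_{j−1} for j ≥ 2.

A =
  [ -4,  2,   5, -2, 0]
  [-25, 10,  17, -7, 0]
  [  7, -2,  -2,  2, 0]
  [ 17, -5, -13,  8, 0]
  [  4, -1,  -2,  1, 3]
A Jordan chain for λ = 3 of length 2:
v_1 = (-7, -25, 7, 17, 4)ᵀ
v_2 = (1, 0, 0, 0, 0)ᵀ

Let N = A − (3)·I. We want v_2 with N^2 v_2 = 0 but N^1 v_2 ≠ 0; then v_{j-1} := N · v_j for j = 2, …, 2.

Pick v_2 = (1, 0, 0, 0, 0)ᵀ.
Then v_1 = N · v_2 = (-7, -25, 7, 17, 4)ᵀ.

Sanity check: (A − (3)·I) v_1 = (0, 0, 0, 0, 0)ᵀ = 0. ✓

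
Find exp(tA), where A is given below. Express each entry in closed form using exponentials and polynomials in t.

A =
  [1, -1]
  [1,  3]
e^{tA} =
  [-t*exp(2*t) + exp(2*t), -t*exp(2*t)]
  [t*exp(2*t), t*exp(2*t) + exp(2*t)]

Strategy: write A = P · J · P⁻¹ where J is a Jordan canonical form, so e^{tA} = P · e^{tJ} · P⁻¹, and e^{tJ} can be computed block-by-block.

A has Jordan form
J =
  [2, 1]
  [0, 2]
(up to reordering of blocks).

Per-block formulas:
  For a 2×2 Jordan block J_2(2): exp(t · J_2(2)) = e^(2t)·(I + t·N), where N is the 2×2 nilpotent shift.

After assembling e^{tJ} and conjugating by P, we get:

e^{tA} =
  [-t*exp(2*t) + exp(2*t), -t*exp(2*t)]
  [t*exp(2*t), t*exp(2*t) + exp(2*t)]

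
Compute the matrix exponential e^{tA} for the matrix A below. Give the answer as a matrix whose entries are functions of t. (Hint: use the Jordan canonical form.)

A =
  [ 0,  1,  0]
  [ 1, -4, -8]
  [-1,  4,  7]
e^{tA} =
  [t^2*exp(t) - t*exp(t) + exp(t), -3*t^2*exp(t) + t*exp(t), -4*t^2*exp(t)]
  [t^2*exp(t) + t*exp(t), -3*t^2*exp(t) - 5*t*exp(t) + exp(t), -4*t^2*exp(t) - 8*t*exp(t)]
  [-t^2*exp(t)/2 - t*exp(t), 3*t^2*exp(t)/2 + 4*t*exp(t), 2*t^2*exp(t) + 6*t*exp(t) + exp(t)]

Strategy: write A = P · J · P⁻¹ where J is a Jordan canonical form, so e^{tA} = P · e^{tJ} · P⁻¹, and e^{tJ} can be computed block-by-block.

A has Jordan form
J =
  [1, 1, 0]
  [0, 1, 1]
  [0, 0, 1]
(up to reordering of blocks).

Per-block formulas:
  For a 3×3 Jordan block J_3(1): exp(t · J_3(1)) = e^(1t)·(I + t·N + (t^2/2)·N^2), where N is the 3×3 nilpotent shift.

After assembling e^{tJ} and conjugating by P, we get:

e^{tA} =
  [t^2*exp(t) - t*exp(t) + exp(t), -3*t^2*exp(t) + t*exp(t), -4*t^2*exp(t)]
  [t^2*exp(t) + t*exp(t), -3*t^2*exp(t) - 5*t*exp(t) + exp(t), -4*t^2*exp(t) - 8*t*exp(t)]
  [-t^2*exp(t)/2 - t*exp(t), 3*t^2*exp(t)/2 + 4*t*exp(t), 2*t^2*exp(t) + 6*t*exp(t) + exp(t)]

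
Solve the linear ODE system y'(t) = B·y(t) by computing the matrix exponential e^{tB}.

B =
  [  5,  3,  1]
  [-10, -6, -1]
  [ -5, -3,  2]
e^{tB} =
  [15*t - 10*exp(t) + 11, 9*t - 6*exp(t) + 6, -3*t + 4*exp(t) - 4]
  [-25*t + 15*exp(t) - 15, -15*t + 9*exp(t) - 8, 5*t - 6*exp(t) + 6]
  [5 - 5*exp(t), 3 - 3*exp(t), 2*exp(t) - 1]

Strategy: write B = P · J · P⁻¹ where J is a Jordan canonical form, so e^{tB} = P · e^{tJ} · P⁻¹, and e^{tJ} can be computed block-by-block.

B has Jordan form
J =
  [0, 1, 0]
  [0, 0, 0]
  [0, 0, 1]
(up to reordering of blocks).

Per-block formulas:
  For a 1×1 block at λ = 1: exp(t · [1]) = [e^(1t)].
  For a 2×2 Jordan block J_2(0): exp(t · J_2(0)) = e^(0t)·(I + t·N), where N is the 2×2 nilpotent shift.

After assembling e^{tJ} and conjugating by P, we get:

e^{tB} =
  [15*t - 10*exp(t) + 11, 9*t - 6*exp(t) + 6, -3*t + 4*exp(t) - 4]
  [-25*t + 15*exp(t) - 15, -15*t + 9*exp(t) - 8, 5*t - 6*exp(t) + 6]
  [5 - 5*exp(t), 3 - 3*exp(t), 2*exp(t) - 1]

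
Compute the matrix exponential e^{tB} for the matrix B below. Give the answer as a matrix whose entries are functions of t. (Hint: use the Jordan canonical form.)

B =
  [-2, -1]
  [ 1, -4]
e^{tB} =
  [t*exp(-3*t) + exp(-3*t), -t*exp(-3*t)]
  [t*exp(-3*t), -t*exp(-3*t) + exp(-3*t)]

Strategy: write B = P · J · P⁻¹ where J is a Jordan canonical form, so e^{tB} = P · e^{tJ} · P⁻¹, and e^{tJ} can be computed block-by-block.

B has Jordan form
J =
  [-3,  1]
  [ 0, -3]
(up to reordering of blocks).

Per-block formulas:
  For a 2×2 Jordan block J_2(-3): exp(t · J_2(-3)) = e^(-3t)·(I + t·N), where N is the 2×2 nilpotent shift.

After assembling e^{tJ} and conjugating by P, we get:

e^{tB} =
  [t*exp(-3*t) + exp(-3*t), -t*exp(-3*t)]
  [t*exp(-3*t), -t*exp(-3*t) + exp(-3*t)]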